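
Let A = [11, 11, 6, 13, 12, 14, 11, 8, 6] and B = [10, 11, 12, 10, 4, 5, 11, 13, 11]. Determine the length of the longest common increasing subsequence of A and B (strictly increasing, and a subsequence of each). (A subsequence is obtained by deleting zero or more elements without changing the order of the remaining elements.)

A longest common strictly increasing subsequence is 11, 12 (length 2); it appears in order in both A and B, and no longer such subsequence exists.

2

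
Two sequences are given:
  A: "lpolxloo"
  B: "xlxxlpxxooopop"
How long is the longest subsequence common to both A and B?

5

A longest common subsequence is lpooo (length 5); the LCS DP confirms no longer common subsequence exists.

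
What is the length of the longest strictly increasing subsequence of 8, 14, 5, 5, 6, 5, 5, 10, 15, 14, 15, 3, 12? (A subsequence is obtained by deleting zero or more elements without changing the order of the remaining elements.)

Let dp[i] be the longest increasing subsequence ending at position i. Then dp = [1, 2, 1, 1, 2, 1, 1, 3, 4, 4, 5, 1, 4].
The maximum is 5; one witness is 5, 6, 10, 14, 15 at positions 3,5,8,10,11.

5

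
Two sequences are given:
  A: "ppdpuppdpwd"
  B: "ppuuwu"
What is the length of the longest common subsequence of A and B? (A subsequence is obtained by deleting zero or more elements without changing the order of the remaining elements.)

A longest common subsequence is ppuw (length 4); the LCS DP confirms no longer common subsequence exists.

4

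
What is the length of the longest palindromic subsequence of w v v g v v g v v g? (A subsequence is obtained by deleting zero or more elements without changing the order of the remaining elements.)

8

One longest palindromic subsequence is vvgvvgvv (positions 2,3,4,5,6,7,8,9); it reads the same forward and backward, and the interval DP gives dp[1][10] = 8.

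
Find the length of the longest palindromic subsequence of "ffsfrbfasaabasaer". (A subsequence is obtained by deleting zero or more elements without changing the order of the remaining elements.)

9

Using dp[i][j] = 2 + dp[i+1][j−1] if the ends match, else max(dp[i+1][j], dp[i][j−1]):
dp[1][17] = 9. A witness is rasabasar at positions 5,8,9,10,12,13,14,15,17.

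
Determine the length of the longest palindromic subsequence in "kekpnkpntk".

Using dp[i][j] = 2 + dp[i+1][j−1] if the ends match, else max(dp[i+1][j], dp[i][j−1]):
dp[1][10] = 5. A witness is knpnk at positions 1,5,7,8,10.

5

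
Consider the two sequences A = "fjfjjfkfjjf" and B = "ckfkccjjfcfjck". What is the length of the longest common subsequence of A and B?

6

Backtracking the LCS table gives one alignment: f (A1,B3) → j (A4,B7) → j (A5,B8) → f (A6,B9) → f (A8,B11) → j (A9,B12).
So the longest common subsequence has length 6.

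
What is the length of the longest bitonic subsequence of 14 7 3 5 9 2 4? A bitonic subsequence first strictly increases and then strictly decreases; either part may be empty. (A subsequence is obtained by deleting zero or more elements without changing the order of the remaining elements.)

4

One longest bitonic subsequence is 14, 7, 5, 4 (positions 1,2,4,7): it rises to 14 then falls. Length 4 is optimal.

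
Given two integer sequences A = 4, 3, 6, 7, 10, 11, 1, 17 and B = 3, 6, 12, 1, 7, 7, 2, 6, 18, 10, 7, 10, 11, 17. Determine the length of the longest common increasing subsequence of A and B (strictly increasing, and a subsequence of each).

6

A longest common strictly increasing subsequence is 3, 6, 7, 10, 11, 17 (length 6); it appears in order in both A and B, and no longer such subsequence exists.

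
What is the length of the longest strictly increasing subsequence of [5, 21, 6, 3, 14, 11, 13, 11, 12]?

4

One longest increasing subsequence is 5, 6, 11, 13 (positions 1,3,6,7), of length 4; no longer one exists.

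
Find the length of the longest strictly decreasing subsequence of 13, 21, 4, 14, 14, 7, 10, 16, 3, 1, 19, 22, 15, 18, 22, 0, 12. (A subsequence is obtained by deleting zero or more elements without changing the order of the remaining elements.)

6

Scanning left to right, the best length ending at each element is: 13→1, 21→1, 4→2, 14→2, 14→2, 7→3, 10→3, 16→2, 3→4, 1→5, 19→2, 22→1, 15→3, 18→3, 22→1, 0→6, 12→4.
So the longest decreasing subsequence has length 6, e.g. 21, 14, 7, 3, 1, 0.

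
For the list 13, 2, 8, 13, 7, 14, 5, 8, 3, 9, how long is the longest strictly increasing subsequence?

4

Scanning left to right, the best length ending at each element is: 13→1, 2→1, 8→2, 13→3, 7→2, 14→4, 5→2, 8→3, 3→2, 9→4.
So the longest increasing subsequence has length 4, e.g. 2, 8, 13, 14.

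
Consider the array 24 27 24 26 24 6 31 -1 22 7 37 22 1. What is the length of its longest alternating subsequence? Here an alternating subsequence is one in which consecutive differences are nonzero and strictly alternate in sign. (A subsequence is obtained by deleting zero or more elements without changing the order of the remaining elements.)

11

A longest alternating subsequence is 24, 27, 24, 26, 24, 31, -1, 22, 7, 37, 22 (positions 1,2,3,4,5,7,8,9,10,11,12); its 10 consecutive differences strictly alternate in sign, and length 11 is optimal.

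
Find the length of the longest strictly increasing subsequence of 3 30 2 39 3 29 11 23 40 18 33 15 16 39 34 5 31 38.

7

One longest increasing subsequence is 2, 3, 11, 23, 33, 34, 38 (positions 3,5,7,8,11,15,18), of length 7; no longer one exists.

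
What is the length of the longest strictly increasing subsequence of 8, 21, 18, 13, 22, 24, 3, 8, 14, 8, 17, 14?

4

Let dp[i] be the longest increasing subsequence ending at position i. Then dp = [1, 2, 2, 2, 3, 4, 1, 2, 3, 2, 4, 3].
The maximum is 4; one witness is 8, 21, 22, 24 at positions 1,2,5,6.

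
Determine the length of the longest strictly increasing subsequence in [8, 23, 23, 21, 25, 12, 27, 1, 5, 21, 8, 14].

Let dp[i] be the longest increasing subsequence ending at position i. Then dp = [1, 2, 2, 2, 3, 2, 4, 1, 2, 3, 3, 4].
The maximum is 4; one witness is 8, 23, 25, 27 at positions 1,2,5,7.

4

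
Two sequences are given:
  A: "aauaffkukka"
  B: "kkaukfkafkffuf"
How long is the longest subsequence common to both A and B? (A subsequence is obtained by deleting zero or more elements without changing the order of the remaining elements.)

6

A longest common subsequence is auaffu (length 6); the LCS DP confirms no longer common subsequence exists.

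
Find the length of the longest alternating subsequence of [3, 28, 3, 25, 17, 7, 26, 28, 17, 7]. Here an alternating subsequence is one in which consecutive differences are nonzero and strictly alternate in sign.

7

Track the best alternating length ending on an up-step vs a down-step at each position: up/down = 1/1, 2/1, 1/3, 4/3, 4/5, 4/5, 6/3, 6/1, 6/7, 4/7.
The maximum over both is 7; one such subsequence is 3, 28, 3, 25, 17, 26, 17.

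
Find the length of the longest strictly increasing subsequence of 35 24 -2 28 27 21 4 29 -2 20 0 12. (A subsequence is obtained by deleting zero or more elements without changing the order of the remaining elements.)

Scanning left to right, the best length ending at each element is: 35→1, 24→1, -2→1, 28→2, 27→2, 21→2, 4→2, 29→3, -2→1, 20→3, 0→2, 12→3.
So the longest increasing subsequence has length 3, e.g. 24, 28, 29.

3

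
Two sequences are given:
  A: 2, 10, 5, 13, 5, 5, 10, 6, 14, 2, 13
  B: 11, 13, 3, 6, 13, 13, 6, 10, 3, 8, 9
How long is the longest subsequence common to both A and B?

A longest common subsequence is 13, 6, 13 (length 3); the LCS DP confirms no longer common subsequence exists.

3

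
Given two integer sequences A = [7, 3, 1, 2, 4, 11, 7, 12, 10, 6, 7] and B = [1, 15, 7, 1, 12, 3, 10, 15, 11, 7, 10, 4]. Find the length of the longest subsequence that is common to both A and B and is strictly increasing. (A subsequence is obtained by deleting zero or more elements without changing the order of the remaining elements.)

3

For each value that appears in both, track the longest common increasing run ending there.
The best achievable length is 3; one witness is 1, 7, 12 (A-positions 3,7,8, B-positions 1,3,5).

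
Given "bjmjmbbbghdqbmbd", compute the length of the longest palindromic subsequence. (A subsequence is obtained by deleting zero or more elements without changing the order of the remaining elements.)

Using dp[i][j] = 2 + dp[i+1][j−1] if the ends match, else max(dp[i+1][j], dp[i][j−1]):
dp[1][16] = 8. A witness is bmbbbbmb at positions 1,3,6,7,8,13,14,15.

8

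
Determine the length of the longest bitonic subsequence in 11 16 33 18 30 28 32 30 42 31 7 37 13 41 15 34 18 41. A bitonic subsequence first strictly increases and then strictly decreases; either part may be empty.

Let inc[i] be the LIS ending at i and dec[i] the longest strictly decreasing subsequence starting at i. inc = [1, 2, 3, 3, 4, 4, 5, 5, 6, 6, 1, 7, 2, 8, 3, 7, 4, 8], dec = [2, 2, 4, 2, 3, 2, 3, 2, 4, 2, 1, 3, 1, 3, 1, 2, 1, 1].
max_i inc[i]+dec[i]−1 = 10, with one witness 11, 16, 18, 28, 30, 31, 37, 41, 34, 18.

10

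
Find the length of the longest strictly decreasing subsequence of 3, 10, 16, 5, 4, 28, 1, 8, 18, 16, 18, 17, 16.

One longest decreasing subsequence is 10, 5, 4, 1 (positions 2,4,5,7), of length 4; no longer one exists.

4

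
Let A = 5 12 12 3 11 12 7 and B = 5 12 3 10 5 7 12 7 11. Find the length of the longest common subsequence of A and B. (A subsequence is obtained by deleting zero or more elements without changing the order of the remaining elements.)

5

Backtracking the LCS table gives one alignment: 5 (A1,B1) → 12 (A3,B2) → 3 (A4,B3) → 12 (A6,B7) → 7 (A7,B8).
So the longest common subsequence has length 5.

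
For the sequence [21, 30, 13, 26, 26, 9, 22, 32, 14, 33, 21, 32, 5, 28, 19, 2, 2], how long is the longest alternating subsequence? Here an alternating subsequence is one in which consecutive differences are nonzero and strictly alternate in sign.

13

Track the best alternating length ending on an up-step vs a down-step at each position: up/down = 1/1, 2/1, 1/3, 4/3, 4/3, 1/5, 6/5, 6/1, 6/7, 8/1, 8/9, 10/9, 1/11, 12/11, 12/13, 1/13, 1/13.
The maximum over both is 13; one such subsequence is 21, 30, 13, 26, 9, 22, 14, 33, 21, 32, 5, 28, 19.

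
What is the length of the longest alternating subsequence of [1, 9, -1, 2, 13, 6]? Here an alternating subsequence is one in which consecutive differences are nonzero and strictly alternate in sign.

Track the best alternating length ending on an up-step vs a down-step at each position: up/down = 1/1, 2/1, 1/3, 4/3, 4/1, 4/5.
The maximum over both is 5; one such subsequence is 1, 9, -1, 13, 6.

5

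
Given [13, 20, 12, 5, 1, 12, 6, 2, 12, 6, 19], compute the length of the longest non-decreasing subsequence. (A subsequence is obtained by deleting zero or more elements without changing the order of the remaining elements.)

One longest non-decreasing subsequence is 12, 12, 12, 19 (positions 3,6,9,11), of length 4; no longer one exists.

4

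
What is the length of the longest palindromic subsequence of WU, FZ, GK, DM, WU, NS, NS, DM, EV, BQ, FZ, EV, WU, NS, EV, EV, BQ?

8

One longest palindromic subsequence is WU FZ DM NS NS DM FZ WU (positions 1,2,4,6,7,8,11,13); it reads the same forward and backward, and the interval DP gives dp[1][17] = 8.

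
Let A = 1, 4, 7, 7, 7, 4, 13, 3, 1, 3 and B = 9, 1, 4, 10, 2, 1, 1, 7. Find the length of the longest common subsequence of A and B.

Backtracking the LCS table gives one alignment: 1 (A1,B2) → 4 (A2,B3) → 7 (A5,B8).
So the longest common subsequence has length 3.

3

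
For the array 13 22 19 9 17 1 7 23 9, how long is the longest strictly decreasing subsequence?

4

Scanning left to right, the best length ending at each element is: 13→1, 22→1, 19→2, 9→3, 17→3, 1→4, 7→4, 23→1, 9→4.
So the longest decreasing subsequence has length 4, e.g. 22, 19, 9, 1.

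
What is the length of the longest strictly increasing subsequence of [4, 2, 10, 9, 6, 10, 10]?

3

Scanning left to right, the best length ending at each element is: 4→1, 2→1, 10→2, 9→2, 6→2, 10→3, 10→3.
So the longest increasing subsequence has length 3, e.g. 4, 9, 10.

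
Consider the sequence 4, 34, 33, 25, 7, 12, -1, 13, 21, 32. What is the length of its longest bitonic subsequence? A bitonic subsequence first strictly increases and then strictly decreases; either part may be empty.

Let inc[i] be the LIS ending at i and dec[i] the longest strictly decreasing subsequence starting at i. inc = [1, 2, 2, 2, 2, 3, 1, 4, 5, 6], dec = [2, 5, 4, 3, 2, 2, 1, 1, 1, 1].
max_i inc[i]+dec[i]−1 = 6, with one witness 4, 34, 33, 25, 12, -1.

6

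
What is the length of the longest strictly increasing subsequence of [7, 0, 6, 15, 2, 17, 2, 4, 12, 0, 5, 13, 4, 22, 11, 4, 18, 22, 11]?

Let dp[i] be the longest increasing subsequence ending at position i. Then dp = [1, 1, 2, 3, 2, 4, 2, 3, 4, 1, 4, 5, 3, 6, 5, 3, 6, 7, 5].
The maximum is 7; one witness is 0, 2, 4, 12, 13, 18, 22 at positions 2,5,8,9,12,17,18.

7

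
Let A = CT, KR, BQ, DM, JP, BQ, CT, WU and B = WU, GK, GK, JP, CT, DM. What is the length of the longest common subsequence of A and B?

2

Backtracking the LCS table gives one alignment: CT (A1,B5) → DM (A4,B6).
So the longest common subsequence has length 2.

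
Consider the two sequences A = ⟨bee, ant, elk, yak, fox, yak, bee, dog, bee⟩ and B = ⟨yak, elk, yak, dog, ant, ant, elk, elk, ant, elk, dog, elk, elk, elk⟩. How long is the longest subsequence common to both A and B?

3

A longest common subsequence is ant, elk, dog (length 3); the LCS DP confirms no longer common subsequence exists.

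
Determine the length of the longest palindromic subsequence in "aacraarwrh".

5

Using dp[i][j] = 2 + dp[i+1][j−1] if the ends match, else max(dp[i+1][j], dp[i][j−1]):
dp[1][10] = 5. A witness is aaraa at positions 1,2,4,5,6.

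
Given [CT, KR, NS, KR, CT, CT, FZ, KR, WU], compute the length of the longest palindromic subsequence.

5

One longest palindromic subsequence is CT KR NS KR CT (positions 1,2,3,4,6); it reads the same forward and backward, and the interval DP gives dp[1][9] = 5.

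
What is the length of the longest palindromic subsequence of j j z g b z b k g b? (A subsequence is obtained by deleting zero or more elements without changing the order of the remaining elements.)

5

Using dp[i][j] = 2 + dp[i+1][j−1] if the ends match, else max(dp[i+1][j], dp[i][j−1]):
dp[1][10] = 5. A witness is gbzbg at positions 4,5,6,7,9.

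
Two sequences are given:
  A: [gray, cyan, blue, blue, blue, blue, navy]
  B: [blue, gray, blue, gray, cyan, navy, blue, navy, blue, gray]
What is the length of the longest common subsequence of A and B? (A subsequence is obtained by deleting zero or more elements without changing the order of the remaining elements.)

4

Backtracking the LCS table gives one alignment: gray (A1,B4) → cyan (A2,B5) → blue (A3,B7) → blue (A4,B9).
So the longest common subsequence has length 4.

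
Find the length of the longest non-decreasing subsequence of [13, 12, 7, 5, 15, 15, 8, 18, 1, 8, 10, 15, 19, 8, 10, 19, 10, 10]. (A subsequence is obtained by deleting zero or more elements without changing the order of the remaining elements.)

One longest non-decreasing subsequence is 7, 8, 8, 10, 15, 19, 19 (positions 3,7,10,11,12,13,16), of length 7; no longer one exists.

7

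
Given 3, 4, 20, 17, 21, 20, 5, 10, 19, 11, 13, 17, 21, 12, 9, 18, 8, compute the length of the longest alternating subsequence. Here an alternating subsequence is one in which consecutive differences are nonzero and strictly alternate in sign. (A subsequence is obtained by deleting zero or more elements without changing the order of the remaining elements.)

Track the best alternating length ending on an up-step vs a down-step at each position: up/down = 1/1, 2/1, 2/1, 2/3, 4/1, 4/5, 2/5, 6/5, 6/5, 6/7, 8/7, 8/7, 8/1, 8/9, 6/9, 10/9, 6/11.
The maximum over both is 11; one such subsequence is 3, 20, 17, 21, 5, 19, 11, 13, 12, 18, 8.

11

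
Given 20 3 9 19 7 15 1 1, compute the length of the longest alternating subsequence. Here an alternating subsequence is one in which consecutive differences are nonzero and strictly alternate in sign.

6

Track the best alternating length ending on an up-step vs a down-step at each position: up/down = 1/1, 1/2, 3/2, 3/2, 3/4, 5/4, 1/6, 1/6.
The maximum over both is 6; one such subsequence is 20, 3, 9, 7, 15, 1.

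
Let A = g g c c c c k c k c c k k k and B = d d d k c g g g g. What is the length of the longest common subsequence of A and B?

2

A longest common subsequence is gg (length 2); the LCS DP confirms no longer common subsequence exists.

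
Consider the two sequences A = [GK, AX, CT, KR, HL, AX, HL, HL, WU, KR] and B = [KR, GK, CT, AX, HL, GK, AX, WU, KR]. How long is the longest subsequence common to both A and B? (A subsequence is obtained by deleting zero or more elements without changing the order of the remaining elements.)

6

Backtracking the LCS table gives one alignment: GK (A1,B2) → AX (A2,B4) → HL (A5,B5) → AX (A6,B7) → WU (A9,B8) → KR (A10,B9).
So the longest common subsequence has length 6.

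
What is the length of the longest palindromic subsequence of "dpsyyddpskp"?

6

Using dp[i][j] = 2 + dp[i+1][j−1] if the ends match, else max(dp[i+1][j], dp[i][j−1]):
dp[1][11] = 6. A witness is psddsp at positions 2,3,6,7,9,11.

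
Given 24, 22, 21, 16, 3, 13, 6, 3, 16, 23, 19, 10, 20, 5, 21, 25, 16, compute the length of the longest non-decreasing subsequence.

One longest non-decreasing subsequence is 3, 13, 16, 19, 20, 21, 25 (positions 5,6,9,11,13,15,16), of length 7; no longer one exists.

7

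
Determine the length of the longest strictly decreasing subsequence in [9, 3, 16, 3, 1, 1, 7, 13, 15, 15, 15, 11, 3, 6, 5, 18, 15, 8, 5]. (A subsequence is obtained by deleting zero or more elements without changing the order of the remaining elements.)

5

Scanning left to right, the best length ending at each element is: 9→1, 3→2, 16→1, 3→2, 1→3, 1→3, 7→2, 13→2, 15→2, 15→2, 15→2, 11→3, 3→4, 6→4, 5→5, 18→1, 15→2, 8→4, 5→5.
So the longest decreasing subsequence has length 5, e.g. 16, 13, 11, 6, 5.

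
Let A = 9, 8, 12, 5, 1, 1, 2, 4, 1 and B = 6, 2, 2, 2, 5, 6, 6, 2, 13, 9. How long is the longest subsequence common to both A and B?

A longest common subsequence is 5, 2 (length 2); the LCS DP confirms no longer common subsequence exists.

2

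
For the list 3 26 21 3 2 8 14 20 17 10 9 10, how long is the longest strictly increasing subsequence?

One longest increasing subsequence is 3, 8, 14, 20 (positions 1,6,7,8), of length 4; no longer one exists.

4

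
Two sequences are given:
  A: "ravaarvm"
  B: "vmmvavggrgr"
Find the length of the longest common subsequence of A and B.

A longest common subsequence is avr (length 3); the LCS DP confirms no longer common subsequence exists.

3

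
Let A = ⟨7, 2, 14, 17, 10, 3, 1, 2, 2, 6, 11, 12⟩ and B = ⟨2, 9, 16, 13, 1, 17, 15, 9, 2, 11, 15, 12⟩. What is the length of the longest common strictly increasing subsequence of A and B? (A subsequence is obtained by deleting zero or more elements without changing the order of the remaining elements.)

A longest common strictly increasing subsequence is 1, 2, 11, 12 (length 4); it appears in order in both A and B, and no longer such subsequence exists.

4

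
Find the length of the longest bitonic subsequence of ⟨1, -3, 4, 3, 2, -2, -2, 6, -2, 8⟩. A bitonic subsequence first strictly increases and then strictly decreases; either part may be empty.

Let inc[i] be the LIS ending at i and dec[i] the longest strictly decreasing subsequence starting at i. inc = [1, 1, 2, 2, 2, 2, 2, 3, 2, 4], dec = [2, 1, 4, 3, 2, 1, 1, 2, 1, 1].
max_i inc[i]+dec[i]−1 = 5, with one witness 1, 4, 3, 2, -2.

5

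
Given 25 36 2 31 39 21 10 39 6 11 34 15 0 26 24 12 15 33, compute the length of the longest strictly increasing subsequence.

6

Scanning left to right, the best length ending at each element is: 25→1, 36→2, 2→1, 31→2, 39→3, 21→2, 10→2, 39→3, 6→2, 11→3, 34→4, 15→4, 0→1, 26→5, 24→5, 12→4, 15→5, 33→6.
So the longest increasing subsequence has length 6, e.g. 2, 10, 11, 15, 26, 33.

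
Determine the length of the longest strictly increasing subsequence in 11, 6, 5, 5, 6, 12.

One longest increasing subsequence is 5, 6, 12 (positions 3,5,6), of length 3; no longer one exists.

3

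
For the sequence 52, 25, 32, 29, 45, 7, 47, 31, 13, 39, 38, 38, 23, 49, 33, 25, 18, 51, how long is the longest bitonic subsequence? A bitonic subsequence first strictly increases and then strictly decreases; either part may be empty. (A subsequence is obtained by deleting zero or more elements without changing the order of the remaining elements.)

Let inc[i] be the LIS ending at i and dec[i] the longest strictly decreasing subsequence starting at i. inc = [1, 1, 2, 2, 3, 1, 4, 3, 2, 4, 4, 4, 3, 5, 4, 4, 3, 6], dec = [7, 3, 4, 3, 6, 1, 6, 3, 1, 5, 4, 4, 2, 4, 3, 2, 1, 1].
max_i inc[i]+dec[i]−1 = 9, with one witness 25, 32, 45, 47, 39, 38, 33, 25, 18.

9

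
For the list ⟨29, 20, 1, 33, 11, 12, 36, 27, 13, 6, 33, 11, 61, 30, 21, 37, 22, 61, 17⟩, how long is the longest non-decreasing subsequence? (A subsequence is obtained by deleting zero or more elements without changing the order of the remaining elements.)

Let dp[i] be the longest non-decreasing subsequence ending at position i. Then dp = [1, 1, 1, 2, 2, 3, 4, 4, 4, 2, 5, 3, 6, 5, 5, 6, 6, 7, 5].
The maximum is 7; one witness is 1, 11, 12, 27, 33, 61, 61 at positions 3,5,6,8,11,13,18.

7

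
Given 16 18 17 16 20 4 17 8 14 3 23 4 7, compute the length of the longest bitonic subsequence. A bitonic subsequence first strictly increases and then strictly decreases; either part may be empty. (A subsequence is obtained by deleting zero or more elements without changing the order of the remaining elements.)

One longest bitonic subsequence is 16, 18, 17, 16, 14, 7 (positions 1,2,3,4,9,13): it rises to 18 then falls. Length 6 is optimal.

6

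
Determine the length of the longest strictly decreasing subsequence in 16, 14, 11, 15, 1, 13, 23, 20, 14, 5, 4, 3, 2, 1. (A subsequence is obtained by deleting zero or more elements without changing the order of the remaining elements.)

8

Let dp[i] be the longest decreasing subsequence ending at position i. Then dp = [1, 2, 3, 2, 4, 3, 1, 2, 3, 4, 5, 6, 7, 8].
The maximum is 8; one witness is 16, 14, 11, 5, 4, 3, 2, 1 at positions 1,2,3,10,11,12,13,14.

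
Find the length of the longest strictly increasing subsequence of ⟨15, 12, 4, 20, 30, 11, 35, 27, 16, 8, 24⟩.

Let dp[i] be the longest increasing subsequence ending at position i. Then dp = [1, 1, 1, 2, 3, 2, 4, 3, 3, 2, 4].
The maximum is 4; one witness is 15, 20, 30, 35 at positions 1,4,5,7.

4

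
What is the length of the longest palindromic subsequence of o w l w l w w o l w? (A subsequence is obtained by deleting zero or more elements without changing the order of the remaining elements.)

One longest palindromic subsequence is wlwwwlw (positions 2,3,4,6,7,9,10); it reads the same forward and backward, and the interval DP gives dp[1][10] = 7.

7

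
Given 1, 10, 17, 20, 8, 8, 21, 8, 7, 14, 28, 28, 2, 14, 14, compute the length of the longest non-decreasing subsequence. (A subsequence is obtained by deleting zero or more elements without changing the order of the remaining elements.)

Scanning left to right, the best length ending at each element is: 1→1, 10→2, 17→3, 20→4, 8→2, 8→3, 21→5, 8→4, 7→2, 14→5, 28→6, 28→7, 2→2, 14→6, 14→7.
So the longest non-decreasing subsequence has length 7, e.g. 1, 10, 17, 20, 21, 28, 28.

7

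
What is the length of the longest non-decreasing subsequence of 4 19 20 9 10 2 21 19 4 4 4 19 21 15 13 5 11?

6

Let dp[i] be the longest non-decreasing subsequence ending at position i. Then dp = [1, 2, 3, 2, 3, 1, 4, 4, 2, 3, 4, 5, 6, 5, 5, 5, 6].
The maximum is 6; one witness is 4, 9, 10, 19, 19, 21 at positions 1,4,5,8,12,13.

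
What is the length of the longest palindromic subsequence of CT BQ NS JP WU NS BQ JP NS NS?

Using dp[i][j] = 2 + dp[i+1][j−1] if the ends match, else max(dp[i+1][j], dp[i][j−1]):
dp[1][10] = 5. A witness is NS NS JP NS NS at positions 3,6,8,9,10.

5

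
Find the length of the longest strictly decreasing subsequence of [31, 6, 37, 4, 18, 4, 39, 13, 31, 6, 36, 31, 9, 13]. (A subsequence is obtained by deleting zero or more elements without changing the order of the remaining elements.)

Let dp[i] be the longest decreasing subsequence ending at position i. Then dp = [1, 2, 1, 3, 2, 3, 1, 3, 2, 4, 2, 3, 4, 4].
The maximum is 4; one witness is 31, 18, 13, 6 at positions 1,5,8,10.

4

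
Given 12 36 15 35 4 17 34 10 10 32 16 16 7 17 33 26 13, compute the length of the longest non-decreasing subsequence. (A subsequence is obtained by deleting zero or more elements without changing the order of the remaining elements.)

7

Let dp[i] be the longest non-decreasing subsequence ending at position i. Then dp = [1, 2, 2, 3, 1, 3, 4, 2, 3, 4, 4, 5, 2, 6, 7, 7, 4].
The maximum is 7; one witness is 4, 10, 10, 16, 16, 17, 33 at positions 5,8,9,11,12,14,15.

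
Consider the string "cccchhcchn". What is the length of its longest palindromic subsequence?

6

One longest palindromic subsequence is cchhcc (positions 3,4,5,6,7,8); it reads the same forward and backward, and the interval DP gives dp[1][10] = 6.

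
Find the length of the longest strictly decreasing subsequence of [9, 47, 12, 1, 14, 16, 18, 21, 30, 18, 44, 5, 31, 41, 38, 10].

5

Scanning left to right, the best length ending at each element is: 9→1, 47→1, 12→2, 1→3, 14→2, 16→2, 18→2, 21→2, 30→2, 18→3, 44→2, 5→4, 31→3, 41→3, 38→4, 10→5.
So the longest decreasing subsequence has length 5, e.g. 47, 44, 41, 38, 10.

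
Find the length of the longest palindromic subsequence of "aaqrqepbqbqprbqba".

Using dp[i][j] = 2 + dp[i+1][j−1] if the ends match, else max(dp[i+1][j], dp[i][j−1]):
dp[1][17] = 11. A witness is aqrpqbqprqa at positions 1,3,4,7,9,10,11,12,13,15,17.

11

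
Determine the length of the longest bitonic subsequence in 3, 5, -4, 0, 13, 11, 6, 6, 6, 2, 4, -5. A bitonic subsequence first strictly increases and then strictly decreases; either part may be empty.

7

Let inc[i] be the LIS ending at i and dec[i] the longest strictly decreasing subsequence starting at i. inc = [1, 2, 1, 2, 3, 3, 3, 3, 3, 3, 4, 1], dec = [3, 3, 2, 2, 5, 4, 3, 3, 3, 2, 2, 1].
max_i inc[i]+dec[i]−1 = 7, with one witness 3, 5, 13, 11, 6, 4, -5.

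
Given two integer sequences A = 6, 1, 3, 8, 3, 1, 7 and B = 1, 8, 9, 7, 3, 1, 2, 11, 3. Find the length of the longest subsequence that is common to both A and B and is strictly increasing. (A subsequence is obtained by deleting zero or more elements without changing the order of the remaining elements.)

2

A longest common strictly increasing subsequence is 1, 8 (length 2); it appears in order in both A and B, and no longer such subsequence exists.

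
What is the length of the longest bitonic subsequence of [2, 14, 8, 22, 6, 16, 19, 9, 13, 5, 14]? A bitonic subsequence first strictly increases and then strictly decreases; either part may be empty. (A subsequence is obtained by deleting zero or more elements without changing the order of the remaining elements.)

6

One longest bitonic subsequence is 2, 14, 22, 19, 13, 5 (positions 1,2,4,7,9,10): it rises to 22 then falls. Length 6 is optimal.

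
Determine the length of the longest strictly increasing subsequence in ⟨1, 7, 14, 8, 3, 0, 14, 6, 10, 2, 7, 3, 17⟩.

5

Let dp[i] be the longest increasing subsequence ending at position i. Then dp = [1, 2, 3, 3, 2, 1, 4, 3, 4, 2, 4, 3, 5].
The maximum is 5; one witness is 1, 7, 8, 14, 17 at positions 1,2,4,7,13.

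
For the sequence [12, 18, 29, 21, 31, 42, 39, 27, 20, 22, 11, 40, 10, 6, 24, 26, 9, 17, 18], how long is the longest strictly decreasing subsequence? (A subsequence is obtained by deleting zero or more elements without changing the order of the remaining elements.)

7

Let dp[i] be the longest decreasing subsequence ending at position i. Then dp = [1, 1, 1, 2, 1, 1, 2, 3, 4, 4, 5, 2, 6, 7, 4, 4, 7, 5, 5].
The maximum is 7; one witness is 42, 39, 27, 20, 11, 10, 6 at positions 6,7,8,9,11,13,14.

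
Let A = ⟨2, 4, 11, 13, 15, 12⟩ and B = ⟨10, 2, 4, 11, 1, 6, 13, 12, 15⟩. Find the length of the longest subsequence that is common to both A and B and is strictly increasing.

For each value that appears in both, track the longest common increasing run ending there.
The best achievable length is 5; one witness is 2, 4, 11, 13, 15 (A-positions 1,2,3,4,5, B-positions 2,3,4,7,9).

5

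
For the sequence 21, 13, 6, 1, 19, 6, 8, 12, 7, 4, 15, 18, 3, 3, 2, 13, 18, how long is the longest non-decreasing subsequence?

Let dp[i] be the longest non-decreasing subsequence ending at position i. Then dp = [1, 1, 1, 1, 2, 2, 3, 4, 3, 2, 5, 6, 2, 3, 2, 5, 7].
The maximum is 7; one witness is 6, 6, 8, 12, 15, 18, 18 at positions 3,6,7,8,11,12,17.

7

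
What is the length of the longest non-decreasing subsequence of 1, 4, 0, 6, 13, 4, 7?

4

One longest non-decreasing subsequence is 1, 4, 6, 13 (positions 1,2,4,5), of length 4; no longer one exists.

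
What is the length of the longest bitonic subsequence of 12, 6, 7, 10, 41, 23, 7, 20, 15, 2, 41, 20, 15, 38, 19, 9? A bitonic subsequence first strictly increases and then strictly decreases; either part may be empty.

One longest bitonic subsequence is 6, 7, 10, 41, 23, 20, 19, 9 (positions 2,3,4,5,6,12,15,16): it rises to 41 then falls. Length 8 is optimal.

8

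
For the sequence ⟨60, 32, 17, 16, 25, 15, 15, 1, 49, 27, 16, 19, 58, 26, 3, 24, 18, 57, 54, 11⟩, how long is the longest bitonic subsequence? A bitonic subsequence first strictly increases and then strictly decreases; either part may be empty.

8

Let inc[i] be the LIS ending at i and dec[i] the longest strictly decreasing subsequence starting at i. inc = [1, 1, 1, 1, 2, 1, 1, 1, 3, 3, 2, 3, 4, 4, 2, 4, 3, 5, 5, 3], dec = [7, 6, 4, 3, 4, 2, 2, 1, 6, 5, 2, 3, 5, 4, 1, 3, 2, 3, 2, 1].
max_i inc[i]+dec[i]−1 = 8, with one witness 17, 25, 49, 27, 26, 24, 18, 11.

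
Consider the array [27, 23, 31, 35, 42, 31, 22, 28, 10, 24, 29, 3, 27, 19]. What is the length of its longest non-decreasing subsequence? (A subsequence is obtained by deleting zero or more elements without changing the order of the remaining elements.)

4

Let dp[i] be the longest non-decreasing subsequence ending at position i. Then dp = [1, 1, 2, 3, 4, 3, 1, 2, 1, 2, 3, 1, 3, 2].
The maximum is 4; one witness is 27, 31, 35, 42 at positions 1,3,4,5.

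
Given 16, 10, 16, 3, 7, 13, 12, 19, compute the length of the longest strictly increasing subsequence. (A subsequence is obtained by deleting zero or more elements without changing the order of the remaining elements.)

Let dp[i] be the longest increasing subsequence ending at position i. Then dp = [1, 1, 2, 1, 2, 3, 3, 4].
The maximum is 4; one witness is 3, 7, 13, 19 at positions 4,5,6,8.

4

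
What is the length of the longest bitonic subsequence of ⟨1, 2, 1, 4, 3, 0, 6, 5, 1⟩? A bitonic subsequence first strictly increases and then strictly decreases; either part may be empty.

6

Let inc[i] be the LIS ending at i and dec[i] the longest strictly decreasing subsequence starting at i. inc = [1, 2, 1, 3, 3, 1, 4, 4, 2], dec = [2, 3, 2, 3, 2, 1, 3, 2, 1].
max_i inc[i]+dec[i]−1 = 6, with one witness 1, 2, 4, 6, 5, 1.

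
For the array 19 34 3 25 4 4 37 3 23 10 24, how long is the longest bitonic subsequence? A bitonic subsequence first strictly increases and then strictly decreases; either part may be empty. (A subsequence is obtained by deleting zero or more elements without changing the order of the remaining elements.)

Let inc[i] be the LIS ending at i and dec[i] the longest strictly decreasing subsequence starting at i. inc = [1, 2, 1, 2, 2, 2, 3, 1, 3, 3, 4], dec = [3, 4, 1, 3, 2, 2, 3, 1, 2, 1, 1].
max_i inc[i]+dec[i]−1 = 5, with one witness 19, 34, 25, 23, 10.

5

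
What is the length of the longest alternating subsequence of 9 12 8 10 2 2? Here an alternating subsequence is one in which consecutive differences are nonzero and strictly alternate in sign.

5

Track the best alternating length ending on an up-step vs a down-step at each position: up/down = 1/1, 2/1, 1/3, 4/3, 1/5, 1/5.
The maximum over both is 5; one such subsequence is 9, 12, 8, 10, 2.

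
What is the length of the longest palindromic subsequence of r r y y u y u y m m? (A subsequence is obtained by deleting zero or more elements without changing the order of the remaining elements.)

5

One longest palindromic subsequence is yuyuy (positions 4,5,6,7,8); it reads the same forward and backward, and the interval DP gives dp[1][10] = 5.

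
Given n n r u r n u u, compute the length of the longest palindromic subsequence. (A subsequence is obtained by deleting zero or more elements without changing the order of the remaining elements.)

5

One longest palindromic subsequence is nrurn (positions 2,3,4,5,6); it reads the same forward and backward, and the interval DP gives dp[1][8] = 5.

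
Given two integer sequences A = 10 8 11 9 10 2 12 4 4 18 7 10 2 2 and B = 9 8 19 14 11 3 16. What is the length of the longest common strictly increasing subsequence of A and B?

For each value that appears in both, track the longest common increasing run ending there.
The best achievable length is 2; one witness is 8, 11 (A-positions 2,3, B-positions 2,5).

2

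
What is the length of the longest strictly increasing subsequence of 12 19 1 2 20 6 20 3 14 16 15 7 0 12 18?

Let dp[i] be the longest increasing subsequence ending at position i. Then dp = [1, 2, 1, 2, 3, 3, 4, 3, 4, 5, 5, 4, 1, 5, 6].
The maximum is 6; one witness is 1, 2, 6, 14, 16, 18 at positions 3,4,6,9,10,15.

6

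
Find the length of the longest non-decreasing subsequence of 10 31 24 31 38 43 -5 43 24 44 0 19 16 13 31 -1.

One longest non-decreasing subsequence is 10, 31, 31, 38, 43, 43, 44 (positions 1,2,4,5,6,8,10), of length 7; no longer one exists.

7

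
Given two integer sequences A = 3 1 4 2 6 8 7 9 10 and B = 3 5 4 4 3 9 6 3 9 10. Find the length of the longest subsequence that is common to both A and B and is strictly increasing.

For each value that appears in both, track the longest common increasing run ending there.
The best achievable length is 5; one witness is 3, 4, 6, 9, 10 (A-positions 1,3,5,8,9, B-positions 1,3,7,9,10).

5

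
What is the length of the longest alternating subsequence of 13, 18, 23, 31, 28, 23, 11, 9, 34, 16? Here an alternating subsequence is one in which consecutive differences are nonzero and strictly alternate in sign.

5

Track the best alternating length ending on an up-step vs a down-step at each position: up/down = 1/1, 2/1, 2/1, 2/1, 2/3, 2/3, 1/3, 1/3, 4/1, 4/5.
The maximum over both is 5; one such subsequence is 13, 31, 28, 34, 16.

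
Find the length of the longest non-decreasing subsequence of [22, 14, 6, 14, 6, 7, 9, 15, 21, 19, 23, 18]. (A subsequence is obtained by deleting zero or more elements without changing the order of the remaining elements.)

Scanning left to right, the best length ending at each element is: 22→1, 14→1, 6→1, 14→2, 6→2, 7→3, 9→4, 15→5, 21→6, 19→6, 23→7, 18→6.
So the longest non-decreasing subsequence has length 7, e.g. 6, 6, 7, 9, 15, 21, 23.

7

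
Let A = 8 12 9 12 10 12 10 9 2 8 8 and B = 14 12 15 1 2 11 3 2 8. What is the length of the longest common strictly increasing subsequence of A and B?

2

For each value that appears in both, track the longest common increasing run ending there.
The best achievable length is 2; one witness is 2, 8 (A-positions 9,10, B-positions 5,9).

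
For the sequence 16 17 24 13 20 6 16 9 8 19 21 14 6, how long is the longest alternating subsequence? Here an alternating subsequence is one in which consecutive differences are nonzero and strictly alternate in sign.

9

A longest alternating subsequence is 16, 17, 13, 20, 6, 16, 9, 19, 14 (positions 1,2,4,5,6,7,8,10,12); its 8 consecutive differences strictly alternate in sign, and length 9 is optimal.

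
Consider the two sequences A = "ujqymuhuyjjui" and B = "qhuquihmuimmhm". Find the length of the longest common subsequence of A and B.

Backtracking the LCS table gives one alignment: u (A1,B3) → q (A3,B4) → u (A6,B5) → h (A7,B7) → u (A12,B9) → i (A13,B10).
So the longest common subsequence has length 6.

6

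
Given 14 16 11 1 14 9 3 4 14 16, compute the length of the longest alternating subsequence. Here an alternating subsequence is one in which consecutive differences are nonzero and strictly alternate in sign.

6

A longest alternating subsequence is 14, 16, 11, 14, 3, 4 (positions 1,2,3,5,7,8); its 5 consecutive differences strictly alternate in sign, and length 6 is optimal.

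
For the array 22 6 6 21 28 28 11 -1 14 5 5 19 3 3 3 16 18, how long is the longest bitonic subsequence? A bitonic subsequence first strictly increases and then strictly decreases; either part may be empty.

6

Let inc[i] be the LIS ending at i and dec[i] the longest strictly decreasing subsequence starting at i. inc = [1, 1, 1, 2, 3, 3, 2, 1, 3, 2, 2, 4, 2, 2, 2, 4, 5], dec = [5, 3, 3, 4, 4, 4, 3, 1, 3, 2, 2, 2, 1, 1, 1, 1, 1].
max_i inc[i]+dec[i]−1 = 6, with one witness 6, 21, 28, 14, 5, 3.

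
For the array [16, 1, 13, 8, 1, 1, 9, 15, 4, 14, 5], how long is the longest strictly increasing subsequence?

One longest increasing subsequence is 1, 8, 9, 15 (positions 2,4,7,8), of length 4; no longer one exists.

4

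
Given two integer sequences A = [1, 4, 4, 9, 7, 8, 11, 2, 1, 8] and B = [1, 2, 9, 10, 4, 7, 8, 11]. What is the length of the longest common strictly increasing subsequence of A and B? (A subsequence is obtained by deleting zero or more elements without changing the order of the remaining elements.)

For each value that appears in both, track the longest common increasing run ending there.
The best achievable length is 5; one witness is 1, 4, 7, 8, 11 (A-positions 1,2,5,6,7, B-positions 1,5,6,7,8).

5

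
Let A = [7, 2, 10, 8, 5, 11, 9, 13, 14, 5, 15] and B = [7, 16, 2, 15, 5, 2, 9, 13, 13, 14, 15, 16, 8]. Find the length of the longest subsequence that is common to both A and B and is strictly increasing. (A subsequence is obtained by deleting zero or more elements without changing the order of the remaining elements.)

A longest common strictly increasing subsequence is 2, 5, 9, 13, 14, 15 (length 6); it appears in order in both A and B, and no longer such subsequence exists.

6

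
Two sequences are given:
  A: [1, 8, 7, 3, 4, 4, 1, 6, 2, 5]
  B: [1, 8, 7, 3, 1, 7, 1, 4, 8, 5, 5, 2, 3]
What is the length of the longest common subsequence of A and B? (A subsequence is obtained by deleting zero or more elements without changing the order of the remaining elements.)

A longest common subsequence is 1, 8, 7, 3, 4, 2 (length 6); the LCS DP confirms no longer common subsequence exists.

6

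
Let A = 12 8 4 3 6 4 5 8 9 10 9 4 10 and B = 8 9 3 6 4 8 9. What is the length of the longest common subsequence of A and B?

6

Backtracking the LCS table gives one alignment: 8 (A2,B1) → 3 (A4,B3) → 6 (A5,B4) → 4 (A6,B5) → 8 (A8,B6) → 9 (A11,B7).
So the longest common subsequence has length 6.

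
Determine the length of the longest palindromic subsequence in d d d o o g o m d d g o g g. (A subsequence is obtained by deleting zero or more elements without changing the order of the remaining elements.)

Using dp[i][j] = 2 + dp[i+1][j−1] if the ends match, else max(dp[i+1][j], dp[i][j−1]):
dp[1][14] = 7. A witness is ddogodd at positions 2,3,5,6,7,9,10.

7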